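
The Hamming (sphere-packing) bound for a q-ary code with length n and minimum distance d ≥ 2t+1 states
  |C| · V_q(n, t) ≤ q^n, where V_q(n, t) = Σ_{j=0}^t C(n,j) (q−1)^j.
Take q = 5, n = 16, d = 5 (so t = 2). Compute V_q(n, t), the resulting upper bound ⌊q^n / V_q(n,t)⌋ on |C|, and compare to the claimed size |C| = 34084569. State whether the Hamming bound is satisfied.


V_q(n, t) = 1985, q^n = 152587890625, Hamming bound = 76870473, |C| = 34084569 ≤ bound (satisfied).

Step 1: Compute V_q(n, t) = Σ_{j=0}^2 C(n, j) (q−1)^j.
  j = 0: C(16,0)·(4)^0 = 1·1 = 1.
  j = 1: C(16,1)·(4)^1 = 16·4 = 64.
  j = 2: C(16,2)·(4)^2 = 120·16 = 1920.
  V_q(n, t) = 1 + 64 + 1920 = 1985.
Step 2: q^n = 5^16 = 152587890625.
Step 3: Hamming bound ⌊q^n / V_q(n,t)⌋ = ⌊152587890625/1985⌋ = 76870473.
Step 4: Compare |C| = 34084569 to 76870473: satisfied.
The claimed |C| lies below the Hamming bound.


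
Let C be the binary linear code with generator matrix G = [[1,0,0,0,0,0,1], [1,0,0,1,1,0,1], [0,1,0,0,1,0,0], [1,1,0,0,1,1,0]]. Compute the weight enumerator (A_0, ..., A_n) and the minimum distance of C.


Weight distribution: A_0 = 1, A_2 = 6, A_4 = 9. Minimum distance d = 2.

Enumerate all 2^4 = 16 messages m ∈ F_2^4.
For each, compute codeword c = mG in F_2^7, then tally its weight.
  m = 0000 → c = 0000000, weight = 0.
  m = 1000 → c = 1000001, weight = 2.
  m = 0100 → c = 1001101, weight = 4.
  m = 1100 → c = 0001100, weight = 2.
  m = 0010 → c = 0100100, weight = 2.
  m = 1010 → c = 1100101, weight = 4.
  m = 0110 → c = 1101001, weight = 4.
  m = 1110 → c = 0101000, weight = 2.
  m = 0001 → c = 1100110, weight = 4.
  m = 1001 → c = 0100111, weight = 4.
  m = 0101 → c = 0101011, weight = 4.
  m = 1101 → c = 1101010, weight = 4.
  m = 0011 → c = 1000010, weight = 2.
  m = 1011 → c = 0000011, weight = 2.
  m = 0111 → c = 0001111, weight = 4.
  m = 1111 → c = 1001110, weight = 4.
Tally weights:
  weight 0: 1 codewords.
  weight 2: 6 codewords.
  weight 4: 9 codewords.
Minimum distance d = smallest w > 0 with A_w > 0 = 2.
Sanity: Σ A_w = 16 = 2^4 = 16 ✓.


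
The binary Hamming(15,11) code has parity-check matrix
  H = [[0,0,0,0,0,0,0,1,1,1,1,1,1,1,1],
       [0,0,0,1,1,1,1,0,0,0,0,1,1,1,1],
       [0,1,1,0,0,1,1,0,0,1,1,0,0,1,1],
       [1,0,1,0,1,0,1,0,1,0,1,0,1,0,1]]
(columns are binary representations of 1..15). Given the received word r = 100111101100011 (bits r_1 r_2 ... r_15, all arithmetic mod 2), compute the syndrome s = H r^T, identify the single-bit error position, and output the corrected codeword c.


s = (0, 0, 1, 1)^T, error position = 3, corrected codeword c = 101111101100011

Compute s = H r^T mod 2 one row at a time:
  s_1 = 0 + 1 + 1 + 0 + 0 + 0 + 1 + 1 = 4 ≡ 0 (mod 2).
  s_2 = 1 + 1 + 1 + 1 + 0 + 0 + 1 + 1 = 6 ≡ 0 (mod 2).
  s_3 = 0 + 0 + 1 + 1 + 1 + 0 + 1 + 1 = 5 ≡ 1 (mod 2).
  s_4 = 1 + 0 + 1 + 1 + 1 + 0 + 0 + 1 = 5 ≡ 1 (mod 2).
s = (0, 0, 1, 1)^T — this equals column 3 of H (binary 0011), so error is at position 3.
Correct: flip bit 3 of r = 100111101100011 to get c = 101111101100011.


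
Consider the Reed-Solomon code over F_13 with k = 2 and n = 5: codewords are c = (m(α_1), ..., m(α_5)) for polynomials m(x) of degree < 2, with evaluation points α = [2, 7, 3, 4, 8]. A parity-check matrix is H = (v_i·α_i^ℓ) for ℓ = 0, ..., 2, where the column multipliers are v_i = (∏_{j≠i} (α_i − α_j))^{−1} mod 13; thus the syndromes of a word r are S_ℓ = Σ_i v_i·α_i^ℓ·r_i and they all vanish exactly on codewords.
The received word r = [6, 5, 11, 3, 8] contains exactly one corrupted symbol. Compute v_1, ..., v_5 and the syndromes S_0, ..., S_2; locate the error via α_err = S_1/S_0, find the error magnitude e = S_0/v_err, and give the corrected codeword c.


S = (8, 12, 5), error at position 5, error magnitude e = 11, c = [6, 5, 11, 3, 10].

Step 1: column multipliers v_i = (∏_{j≠i}(α_i − α_j))^{−1} mod 13.
  i = 1 (α = 2): (2−7)(2−3)(2−4)(2−8) = (−5)·(−1)·(−2)·(−6) = 60 ≡ 8, so v_1 = 8^{−1} = 5 (mod 13).
  i = 2 (α = 7): (7−2)(7−3)(7−4)(7−8) = 5·4·3·(−1) = −60 ≡ 5, so v_2 = 5^{−1} = 8 (mod 13).
  i = 3 (α = 3): (3−2)(3−7)(3−4)(3−8) = 1·(−4)·(−1)·(−5) = −20 ≡ 6, so v_3 = 6^{−1} = 11 (mod 13).
  i = 4 (α = 4): (4−2)(4−7)(4−3)(4−8) = 2·(−3)·1·(−4) = 24 ≡ 11, so v_4 = 11^{−1} = 6 (mod 13).
  i = 5 (α = 8): (8−2)(8−7)(8−3)(8−4) = 6·1·5·4 = 120 ≡ 3, so v_5 = 3^{−1} = 9 (mod 13).
  v = [5, 8, 11, 6, 9].
Step 2: syndromes of r = [6, 5, 11, 3, 8] (all sums mod 13).
  S_0 = Σ v_i r_i = 5·6 + 8·5 + 11·11 + 6·3 + 9·8 = 281 ≡ 8.
  S_1 = Σ v_i α_i r_i = 5·2·6 + 8·7·5 + 11·3·11 + 6·4·3 + 9·8·8 = 1351 ≡ 12.
  α_i^2 mod 13 = [4, 10, 9, 3, 12].
  S_2 = Σ v_i α_i^2 r_i = 5·4·6 + 8·10·5 + 11·9·11 + 6·3·3 + 9·12·8 = 2527 ≡ 5.
  S = (8, 12, 5) ≠ 0, so r is not a codeword (an error is present).
Step 3: locate the error. For a single error e at position i, S_ℓ = v_i·e·α_i^ℓ, so α_err = S_1/S_0.
  S_0^{−1} = 8^{−1} = 5 (mod 13), so α_err = 12·5 = 60 ≡ 8 = α_5. Error position i = 5.
  Consistency check: S_2/S_1 = 5·12 = 60 ≡ 8 = α_err ✓ (single-error assumption holds).
Step 4: error magnitude e = S_0/v_5 = S_0·∏_{j≠5}(α_5 − α_j) = 8·3 = 24 ≡ 11 (mod 13).
Step 5: correct position 5: c_5 = r_5 − e = 8 − 11 ≡ 10 (mod 13). Hence c = [6, 5, 11, 3, 10].
  Check: interpolating c through the α_i gives m(x) = 9 + 5·x (degree < 2) with m(α_i) = c_i for every i, so c is indeed a codeword.


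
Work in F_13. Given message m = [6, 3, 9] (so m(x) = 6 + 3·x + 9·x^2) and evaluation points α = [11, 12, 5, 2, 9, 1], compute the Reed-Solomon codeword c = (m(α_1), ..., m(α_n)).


c = [10, 12, 12, 9, 8, 5]

Message polynomial: m(x) = 6 + 3·x + 9·x^2 (mod 13).
For each evaluation point α_i, compute m(α_i) mod 13:
  α_1 = 11: Horner steps 9 → 11 → 10, so m(11) = 10.
  α_2 = 12: Horner steps 9 → 7 → 12, so m(12) = 12.
  α_3 = 5: Horner steps 9 → 9 → 12, so m(5) = 12.
  α_4 = 2: Horner steps 9 → 8 → 9, so m(2) = 9.
  α_5 = 9: Horner steps 9 → 6 → 8, so m(9) = 8.
  α_6 = 1: Horner steps 9 → 12 → 5, so m(1) = 5.
Codeword c = [10, 12, 12, 9, 8, 5] ∈ F_13^6.


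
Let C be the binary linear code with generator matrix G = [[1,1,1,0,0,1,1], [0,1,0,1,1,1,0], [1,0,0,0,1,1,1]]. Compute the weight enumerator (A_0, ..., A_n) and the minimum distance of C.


Weight distribution: A_0 = 1, A_3 = 2, A_4 = 3, A_5 = 2. Minimum distance d = 3.

Enumerate all 2^3 = 8 messages m ∈ F_2^3.
For each, compute codeword c = mG in F_2^7, then tally its weight.
  m = 000 → c = 0000000, weight = 0.
  m = 100 → c = 1110011, weight = 5.
  m = 010 → c = 0101110, weight = 4.
  m = 110 → c = 1011101, weight = 5.
  m = 001 → c = 1000111, weight = 4.
  m = 101 → c = 0110100, weight = 3.
  m = 011 → c = 1101001, weight = 4.
  m = 111 → c = 0011010, weight = 3.
Tally weights:
  weight 0: 1 codewords.
  weight 3: 2 codewords.
  weight 4: 3 codewords.
  weight 5: 2 codewords.
Minimum distance d = smallest w > 0 with A_w > 0 = 3.
Sanity: Σ A_w = 8 = 2^3 = 8 ✓.


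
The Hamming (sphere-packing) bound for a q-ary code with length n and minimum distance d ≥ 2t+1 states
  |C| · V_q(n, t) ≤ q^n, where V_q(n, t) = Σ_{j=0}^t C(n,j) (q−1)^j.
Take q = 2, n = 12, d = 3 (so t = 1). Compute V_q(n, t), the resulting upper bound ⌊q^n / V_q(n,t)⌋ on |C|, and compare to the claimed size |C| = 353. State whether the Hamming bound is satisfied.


V_q(n, t) = 13, q^n = 4096, Hamming bound = 315, |C| = 353 > bound (violated).

Step 1: Compute V_q(n, t) = Σ_{j=0}^1 C(n, j) (q−1)^j.
  j = 0: C(12,0)·(1)^0 = 1·1 = 1.
  j = 1: C(12,1)·(1)^1 = 12·1 = 12.
  V_q(n, t) = 1 + 12 = 13.
Step 2: q^n = 2^12 = 4096.
Step 3: Hamming bound ⌊q^n / V_q(n,t)⌋ = ⌊4096/13⌋ = 315.
Step 4: Compare |C| = 353 to 315: violated.
The claimed |C| lies above the Hamming bound, so no 2-ary code of length 12 with d ≥ 3 can have 353 codewords.


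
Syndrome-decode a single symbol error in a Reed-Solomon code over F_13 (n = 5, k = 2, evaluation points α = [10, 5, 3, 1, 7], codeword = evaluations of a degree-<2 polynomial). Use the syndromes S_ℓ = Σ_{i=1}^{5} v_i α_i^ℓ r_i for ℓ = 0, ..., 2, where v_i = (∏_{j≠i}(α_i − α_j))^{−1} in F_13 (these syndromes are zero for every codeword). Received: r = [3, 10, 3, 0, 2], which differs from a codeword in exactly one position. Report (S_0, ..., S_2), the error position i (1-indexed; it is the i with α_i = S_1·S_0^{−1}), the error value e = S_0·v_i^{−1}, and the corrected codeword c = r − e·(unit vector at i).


S = (10, 4, 12), error at position 3, error magnitude e = 11, c = [3, 10, 5, 0, 2].

Step 1: column multipliers v_i = (∏_{j≠i}(α_i − α_j))^{−1} mod 13.
  i = 1 (α = 10): (10−5)(10−3)(10−1)(10−7) = 5·7·9·3 = 945 ≡ 9, so v_1 = 9^{−1} = 3 (mod 13).
  i = 2 (α = 5): (5−10)(5−3)(5−1)(5−7) = (−5)·2·4·(−2) = 80 ≡ 2, so v_2 = 2^{−1} = 7 (mod 13).
  i = 3 (α = 3): (3−10)(3−5)(3−1)(3−7) = (−7)·(−2)·2·(−4) = −112 ≡ 5, so v_3 = 5^{−1} = 8 (mod 13).
  i = 4 (α = 1): (1−10)(1−5)(1−3)(1−7) = (−9)·(−4)·(−2)·(−6) = 432 ≡ 3, so v_4 = 3^{−1} = 9 (mod 13).
  i = 5 (α = 7): (7−10)(7−5)(7−3)(7−1) = (−3)·2·4·6 = −144 ≡ 12, so v_5 = 12^{−1} = 12 (mod 13).
  v = [3, 7, 8, 9, 12].
Step 2: syndromes of r = [3, 10, 3, 0, 2] (all sums mod 13).
  S_0 = Σ v_i r_i = 3·3 + 7·10 + 8·3 + 9·0 + 12·2 = 127 ≡ 10.
  S_1 = Σ v_i α_i r_i = 3·10·3 + 7·5·10 + 8·3·3 + 9·1·0 + 12·7·2 = 680 ≡ 4.
  α_i^2 mod 13 = [9, 12, 9, 1, 10].
  S_2 = Σ v_i α_i^2 r_i = 3·9·3 + 7·12·10 + 8·9·3 + 9·1·0 + 12·10·2 = 1377 ≡ 12.
  S = (10, 4, 12) ≠ 0, so r is not a codeword (an error is present).
Step 3: locate the error. For a single error e at position i, S_ℓ = v_i·e·α_i^ℓ, so α_err = S_1/S_0.
  S_0^{−1} = 10^{−1} = 4 (mod 13), so α_err = 4·4 = 16 ≡ 3 = α_3. Error position i = 3.
  Consistency check: S_2/S_1 = 12·10 = 120 ≡ 3 = α_err ✓ (single-error assumption holds).
Step 4: error magnitude e = S_0/v_3 = S_0·∏_{j≠3}(α_3 − α_j) = 10·5 = 50 ≡ 11 (mod 13).
Step 5: correct position 3: c_3 = r_3 − e = 3 − 11 ≡ 5 (mod 13). Hence c = [3, 10, 5, 0, 2].
  Check: interpolating c through the α_i gives m(x) = 4 + 9·x (degree < 2) with m(α_i) = c_i for every i, so c is indeed a codeword.


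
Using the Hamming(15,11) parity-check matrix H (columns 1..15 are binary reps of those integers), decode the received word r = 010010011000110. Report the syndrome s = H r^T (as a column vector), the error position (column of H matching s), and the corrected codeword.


s = (0, 1, 0, 1)^T, error position = 5, corrected codeword c = 010000011000110

Compute s = H r^T mod 2 one row at a time:
  s_1 = 1 + 1 + 0 + 0 + 0 + 1 + 1 + 0 = 4 ≡ 0 (mod 2).
  s_2 = 0 + 1 + 0 + 0 + 0 + 1 + 1 + 0 = 3 ≡ 1 (mod 2).
  s_3 = 1 + 0 + 0 + 0 + 0 + 0 + 1 + 0 = 2 ≡ 0 (mod 2).
  s_4 = 0 + 0 + 1 + 0 + 1 + 0 + 1 + 0 = 3 ≡ 1 (mod 2).
s = (0, 1, 0, 1)^T — this equals column 5 of H (binary 0101), so error is at position 5.
Correct: flip bit 5 of r = 010010011000110 to get c = 010000011000110.


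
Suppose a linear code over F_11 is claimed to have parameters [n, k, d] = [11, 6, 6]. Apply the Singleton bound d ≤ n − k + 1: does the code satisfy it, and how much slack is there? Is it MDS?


Singleton RHS = n − k + 1 = 6, slack = 0, bound satisfied, MDS.

Singleton bound: d ≤ n − k + 1.
Here n = 11, k = 6, so n − k + 1 = 6.
Given d = 6, check d ≤ 6: YES.
Slack = (n − k + 1) − d = 0.
The code is MDS (slack = 0).
Description: the claimed parameters are [11, 6, 6]_11; such a code would be MDS (meets Singleton bound).


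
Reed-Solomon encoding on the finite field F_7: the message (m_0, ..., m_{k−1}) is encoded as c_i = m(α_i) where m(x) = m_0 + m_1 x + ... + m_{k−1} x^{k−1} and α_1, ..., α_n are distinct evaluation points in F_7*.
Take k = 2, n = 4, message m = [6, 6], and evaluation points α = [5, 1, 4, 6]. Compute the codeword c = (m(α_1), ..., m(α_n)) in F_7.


c = [1, 5, 2, 0]

Message polynomial: m(x) = 6 + 6·x (mod 7).
For each evaluation point α_i, compute m(α_i) mod 7:
  α_1 = 5: Horner steps 6 → 1, so m(5) = 1.
  α_2 = 1: Horner steps 6 → 5, so m(1) = 5.
  α_3 = 4: Horner steps 6 → 2, so m(4) = 2.
  α_4 = 6: Horner steps 6 → 0, so m(6) = 0.
Codeword c = [1, 5, 2, 0] ∈ F_7^4.


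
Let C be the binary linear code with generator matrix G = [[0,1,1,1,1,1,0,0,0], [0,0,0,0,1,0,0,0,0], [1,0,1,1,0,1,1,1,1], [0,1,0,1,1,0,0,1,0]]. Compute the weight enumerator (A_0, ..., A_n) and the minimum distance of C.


Weight distribution: A_0 = 1, A_1 = 1, A_3 = 2, A_4 = 4, A_5 = 3, A_6 = 2, A_7 = 2, A_8 = 1. Minimum distance d = 1.

Enumerate all 2^4 = 16 messages m ∈ F_2^4.
For each, compute codeword c = mG in F_2^9, then tally its weight.
  m = 0000 → c = 000000000, weight = 0.
  m = 1000 → c = 011111000, weight = 5.
  m = 0100 → c = 000010000, weight = 1.
  m = 1100 → c = 011101000, weight = 4.
  m = 0010 → c = 101101111, weight = 7.
  m = 1010 → c = 110010111, weight = 6.
  m = 0110 → c = 101111111, weight = 8.
  m = 1110 → c = 110000111, weight = 5.
  m = 0001 → c = 010110010, weight = 4.
  m = 1001 → c = 001001010, weight = 3.
  m = 0101 → c = 010100010, weight = 3.
  m = 1101 → c = 001011010, weight = 4.
  m = 0011 → c = 111011101, weight = 7.
  m = 1011 → c = 100100101, weight = 4.
  m = 0111 → c = 111001101, weight = 6.
  m = 1111 → c = 100110101, weight = 5.
Tally weights:
  weight 0: 1 codewords.
  weight 1: 1 codewords.
  weight 3: 2 codewords.
  weight 4: 4 codewords.
  weight 5: 3 codewords.
  weight 6: 2 codewords.
  weight 7: 2 codewords.
  weight 8: 1 codewords.
Minimum distance d = smallest w > 0 with A_w > 0 = 1.
Sanity: Σ A_w = 16 = 2^4 = 16 ✓.


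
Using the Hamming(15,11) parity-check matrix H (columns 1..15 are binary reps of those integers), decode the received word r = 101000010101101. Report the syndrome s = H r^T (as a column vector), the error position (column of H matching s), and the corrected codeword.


s = (1, 1, 1, 0)^T, error position = 14, corrected codeword c = 101000010101111

Compute s = H r^T mod 2 one row at a time:
  s_1 = 1 + 0 + 1 + 0 + 1 + 1 + 0 + 1 = 5 ≡ 1 (mod 2).
  s_2 = 0 + 0 + 0 + 0 + 1 + 1 + 0 + 1 = 3 ≡ 1 (mod 2).
  s_3 = 0 + 1 + 0 + 0 + 1 + 0 + 0 + 1 = 3 ≡ 1 (mod 2).
  s_4 = 1 + 1 + 0 + 0 + 0 + 0 + 1 + 1 = 4 ≡ 0 (mod 2).
s = (1, 1, 1, 0)^T — this equals column 14 of H (binary 1110), so error is at position 14.
Correct: flip bit 14 of r = 101000010101101 to get c = 101000010101111.


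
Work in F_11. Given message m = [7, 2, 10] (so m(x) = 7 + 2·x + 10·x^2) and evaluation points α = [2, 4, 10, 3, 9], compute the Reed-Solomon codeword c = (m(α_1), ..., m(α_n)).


c = [7, 10, 4, 4, 10]

Message polynomial: m(x) = 7 + 2·x + 10·x^2 (mod 11).
For each evaluation point α_i, compute m(α_i) mod 11:
  α_1 = 2: Horner steps 10 → 0 → 7, so m(2) = 7.
  α_2 = 4: Horner steps 10 → 9 → 10, so m(4) = 10.
  α_3 = 10: Horner steps 10 → 3 → 4, so m(10) = 4.
  α_4 = 3: Horner steps 10 → 10 → 4, so m(3) = 4.
  α_5 = 9: Horner steps 10 → 4 → 10, so m(9) = 10.
Codeword c = [7, 10, 4, 4, 10] ∈ F_11^5.


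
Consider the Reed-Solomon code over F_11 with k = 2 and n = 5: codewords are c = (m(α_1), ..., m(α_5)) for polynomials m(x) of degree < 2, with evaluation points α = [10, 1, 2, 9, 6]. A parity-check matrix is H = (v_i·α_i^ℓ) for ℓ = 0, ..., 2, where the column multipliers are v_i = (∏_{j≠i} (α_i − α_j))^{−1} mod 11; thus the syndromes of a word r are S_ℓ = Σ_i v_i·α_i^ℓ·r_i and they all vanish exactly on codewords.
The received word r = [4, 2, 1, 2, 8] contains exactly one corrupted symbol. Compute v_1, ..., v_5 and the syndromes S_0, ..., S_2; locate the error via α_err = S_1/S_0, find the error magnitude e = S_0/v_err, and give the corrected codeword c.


S = (1, 9, 4), error at position 4, error magnitude e = 8, c = [4, 2, 1, 5, 8].

Step 1: column multipliers v_i = (∏_{j≠i}(α_i − α_j))^{−1} mod 11.
  i = 1 (α = 10): (10−1)(10−2)(10−9)(10−6) = 9·8·1·4 = 288 ≡ 2, so v_1 = 2^{−1} = 6 (mod 11).
  i = 2 (α = 1): (1−10)(1−2)(1−9)(1−6) = (−9)·(−1)·(−8)·(−5) = 360 ≡ 8, so v_2 = 8^{−1} = 7 (mod 11).
  i = 3 (α = 2): (2−10)(2−1)(2−9)(2−6) = (−8)·1·(−7)·(−4) = −224 ≡ 7, so v_3 = 7^{−1} = 8 (mod 11).
  i = 4 (α = 9): (9−10)(9−1)(9−2)(9−6) = (−1)·8·7·3 = −168 ≡ 8, so v_4 = 8^{−1} = 7 (mod 11).
  i = 5 (α = 6): (6−10)(6−1)(6−2)(6−9) = (−4)·5·4·(−3) = 240 ≡ 9, so v_5 = 9^{−1} = 5 (mod 11).
  v = [6, 7, 8, 7, 5].
Step 2: syndromes of r = [4, 2, 1, 2, 8] (all sums mod 11).
  S_0 = Σ v_i r_i = 6·4 + 7·2 + 8·1 + 7·2 + 5·8 = 100 ≡ 1.
  S_1 = Σ v_i α_i r_i = 6·10·4 + 7·1·2 + 8·2·1 + 7·9·2 + 5·6·8 = 636 ≡ 9.
  α_i^2 mod 11 = [1, 1, 4, 4, 3].
  S_2 = Σ v_i α_i^2 r_i = 6·1·4 + 7·1·2 + 8·4·1 + 7·4·2 + 5·3·8 = 246 ≡ 4.
  S = (1, 9, 4) ≠ 0, so r is not a codeword (an error is present).
Step 3: locate the error. For a single error e at position i, S_ℓ = v_i·e·α_i^ℓ, so α_err = S_1/S_0.
  S_0^{−1} = 1^{−1} = 1 (mod 11), so α_err = 9·1 = 9 ≡ 9 = α_4. Error position i = 4.
  Consistency check: S_2/S_1 = 4·5 = 20 ≡ 9 = α_err ✓ (single-error assumption holds).
Step 4: error magnitude e = S_0/v_4 = S_0·∏_{j≠4}(α_4 − α_j) = 1·8 = 8 ≡ 8 (mod 11).
Step 5: correct position 4: c_4 = r_4 − e = 2 − 8 ≡ 5 (mod 11). Hence c = [4, 2, 1, 5, 8].
  Check: interpolating c through the α_i gives m(x) = 3 + 10·x (degree < 2) with m(α_i) = c_i for every i, so c is indeed a codeword.


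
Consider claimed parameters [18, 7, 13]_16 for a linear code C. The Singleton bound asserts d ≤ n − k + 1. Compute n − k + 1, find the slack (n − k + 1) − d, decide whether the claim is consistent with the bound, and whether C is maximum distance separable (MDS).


Singleton RHS = n − k + 1 = 12, slack = -1, bound violated (no such code; not MDS).

Singleton bound: d ≤ n − k + 1.
Here n = 18, k = 7, so n − k + 1 = 12.
Given d = 13, check d ≤ 12: NO.
Slack = (n − k + 1) − d = -1.
The slack is negative: d = 13 exceeds n − k + 1 = 12 by 1, so the Singleton bound is violated and no linear [18, 7, 13]_16 code can exist. In particular it is not MDS (MDS requires d = n − k + 1 exactly).
Description: the claimed parameters are [18, 7, 13]_16; such a code would be impossible (violates the Singleton bound).


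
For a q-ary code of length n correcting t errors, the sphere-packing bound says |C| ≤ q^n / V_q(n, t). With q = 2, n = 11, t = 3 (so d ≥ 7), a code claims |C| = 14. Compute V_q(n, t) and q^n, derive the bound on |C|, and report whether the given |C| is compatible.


V_q(n, t) = 232, q^n = 2048, Hamming bound = 8, |C| = 14 > bound (violated).

Step 1: Compute V_q(n, t) = Σ_{j=0}^3 C(n, j) (q−1)^j.
  j = 0: C(11,0)·(1)^0 = 1·1 = 1.
  j = 1: C(11,1)·(1)^1 = 11·1 = 11.
  j = 2: C(11,2)·(1)^2 = 55·1 = 55.
  j = 3: C(11,3)·(1)^3 = 165·1 = 165.
  V_q(n, t) = 1 + 11 + 55 + 165 = 232.
Step 2: q^n = 2^11 = 2048.
Step 3: Hamming bound ⌊q^n / V_q(n,t)⌋ = ⌊2048/232⌋ = 8.
Step 4: Compare |C| = 14 to 8: violated.
The claimed |C| lies above the Hamming bound, so no 2-ary code of length 11 with d ≥ 7 can have 14 codewords.


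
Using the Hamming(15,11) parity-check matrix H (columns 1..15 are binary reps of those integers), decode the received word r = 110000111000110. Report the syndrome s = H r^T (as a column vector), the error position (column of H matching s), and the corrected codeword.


s = (0, 1, 1, 0)^T, error position = 6, corrected codeword c = 110001111000110

Compute s = H r^T mod 2 one row at a time:
  s_1 = 1 + 1 + 0 + 0 + 0 + 1 + 1 + 0 = 4 ≡ 0 (mod 2).
  s_2 = 0 + 0 + 0 + 1 + 0 + 1 + 1 + 0 = 3 ≡ 1 (mod 2).
  s_3 = 1 + 0 + 0 + 1 + 0 + 0 + 1 + 0 = 3 ≡ 1 (mod 2).
  s_4 = 1 + 0 + 0 + 1 + 1 + 0 + 1 + 0 = 4 ≡ 0 (mod 2).
s = (0, 1, 1, 0)^T — this equals column 6 of H (binary 0110), so error is at position 6.
Correct: flip bit 6 of r = 110000111000110 to get c = 110001111000110.


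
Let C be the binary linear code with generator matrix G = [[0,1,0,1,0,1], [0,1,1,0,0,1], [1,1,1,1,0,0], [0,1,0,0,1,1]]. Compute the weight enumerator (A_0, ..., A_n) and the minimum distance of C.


Weight distribution: A_0 = 1, A_2 = 4, A_3 = 6, A_4 = 3, A_5 = 2. Minimum distance d = 2.

Enumerate all 2^4 = 16 messages m ∈ F_2^4.
For each, compute codeword c = mG in F_2^6, then tally its weight.
  m = 0000 → c = 000000, weight = 0.
  m = 1000 → c = 010101, weight = 3.
  m = 0100 → c = 011001, weight = 3.
  m = 1100 → c = 001100, weight = 2.
  m = 0010 → c = 111100, weight = 4.
  m = 1010 → c = 101001, weight = 3.
  m = 0110 → c = 100101, weight = 3.
  m = 1110 → c = 110000, weight = 2.
  m = 0001 → c = 010011, weight = 3.
  m = 1001 → c = 000110, weight = 2.
  m = 0101 → c = 001010, weight = 2.
  m = 1101 → c = 011111, weight = 5.
  m = 0011 → c = 101111, weight = 5.
  m = 1011 → c = 111010, weight = 4.
  m = 0111 → c = 110110, weight = 4.
  m = 1111 → c = 100011, weight = 3.
Tally weights:
  weight 0: 1 codewords.
  weight 2: 4 codewords.
  weight 3: 6 codewords.
  weight 4: 3 codewords.
  weight 5: 2 codewords.
Minimum distance d = smallest w > 0 with A_w > 0 = 2.
Sanity: Σ A_w = 16 = 2^4 = 16 ✓.


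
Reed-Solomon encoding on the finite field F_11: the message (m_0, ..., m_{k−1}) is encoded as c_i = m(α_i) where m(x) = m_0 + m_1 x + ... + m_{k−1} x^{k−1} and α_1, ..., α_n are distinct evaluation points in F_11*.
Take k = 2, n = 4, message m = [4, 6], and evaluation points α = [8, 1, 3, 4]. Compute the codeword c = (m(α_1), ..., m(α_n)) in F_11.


c = [8, 10, 0, 6]

Message polynomial: m(x) = 4 + 6·x (mod 11).
For each evaluation point α_i, compute m(α_i) mod 11:
  α_1 = 8: Horner steps 6 → 8, so m(8) = 8.
  α_2 = 1: Horner steps 6 → 10, so m(1) = 10.
  α_3 = 3: Horner steps 6 → 0, so m(3) = 0.
  α_4 = 4: Horner steps 6 → 6, so m(4) = 6.
Codeword c = [8, 10, 0, 6] ∈ F_11^4.


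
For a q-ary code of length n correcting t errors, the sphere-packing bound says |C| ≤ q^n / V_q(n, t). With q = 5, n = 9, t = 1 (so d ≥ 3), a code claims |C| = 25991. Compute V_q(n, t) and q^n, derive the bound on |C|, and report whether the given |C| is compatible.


V_q(n, t) = 37, q^n = 1953125, Hamming bound = 52787, |C| = 25991 ≤ bound (satisfied).

Step 1: Compute V_q(n, t) = Σ_{j=0}^1 C(n, j) (q−1)^j.
  j = 0: C(9,0)·(4)^0 = 1·1 = 1.
  j = 1: C(9,1)·(4)^1 = 9·4 = 36.
  V_q(n, t) = 1 + 36 = 37.
Step 2: q^n = 5^9 = 1953125.
Step 3: Hamming bound ⌊q^n / V_q(n,t)⌋ = ⌊1953125/37⌋ = 52787.
Step 4: Compare |C| = 25991 to 52787: satisfied.
The claimed |C| lies below the Hamming bound.


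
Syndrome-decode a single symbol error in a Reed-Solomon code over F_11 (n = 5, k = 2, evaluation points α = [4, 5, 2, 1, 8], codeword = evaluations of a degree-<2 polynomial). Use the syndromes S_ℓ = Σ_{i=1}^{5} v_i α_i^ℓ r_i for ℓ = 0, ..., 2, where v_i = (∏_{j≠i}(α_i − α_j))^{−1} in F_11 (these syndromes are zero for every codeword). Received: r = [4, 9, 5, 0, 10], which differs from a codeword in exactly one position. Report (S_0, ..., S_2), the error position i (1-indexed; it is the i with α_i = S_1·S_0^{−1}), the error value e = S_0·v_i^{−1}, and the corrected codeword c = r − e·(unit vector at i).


S = (7, 1, 8), error at position 5, error magnitude e = 8, c = [4, 9, 5, 0, 2].

Step 1: column multipliers v_i = (∏_{j≠i}(α_i − α_j))^{−1} mod 11.
  i = 1 (α = 4): (4−5)(4−2)(4−1)(4−8) = (−1)·2·3·(−4) = 24 ≡ 2, so v_1 = 2^{−1} = 6 (mod 11).
  i = 2 (α = 5): (5−4)(5−2)(5−1)(5−8) = 1·3·4·(−3) = −36 ≡ 8, so v_2 = 8^{−1} = 7 (mod 11).
  i = 3 (α = 2): (2−4)(2−5)(2−1)(2−8) = (−2)·(−3)·1·(−6) = −36 ≡ 8, so v_3 = 8^{−1} = 7 (mod 11).
  i = 4 (α = 1): (1−4)(1−5)(1−2)(1−8) = (−3)·(−4)·(−1)·(−7) = 84 ≡ 7, so v_4 = 7^{−1} = 8 (mod 11).
  i = 5 (α = 8): (8−4)(8−5)(8−2)(8−1) = 4·3·6·7 = 504 ≡ 9, so v_5 = 9^{−1} = 5 (mod 11).
  v = [6, 7, 7, 8, 5].
Step 2: syndromes of r = [4, 9, 5, 0, 10] (all sums mod 11).
  S_0 = Σ v_i r_i = 6·4 + 7·9 + 7·5 + 8·0 + 5·10 = 172 ≡ 7.
  S_1 = Σ v_i α_i r_i = 6·4·4 + 7·5·9 + 7·2·5 + 8·1·0 + 5·8·10 = 881 ≡ 1.
  α_i^2 mod 11 = [5, 3, 4, 1, 9].
  S_2 = Σ v_i α_i^2 r_i = 6·5·4 + 7·3·9 + 7·4·5 + 8·1·0 + 5·9·10 = 899 ≡ 8.
  S = (7, 1, 8) ≠ 0, so r is not a codeword (an error is present).
Step 3: locate the error. For a single error e at position i, S_ℓ = v_i·e·α_i^ℓ, so α_err = S_1/S_0.
  S_0^{−1} = 7^{−1} = 8 (mod 11), so α_err = 1·8 = 8 ≡ 8 = α_5. Error position i = 5.
  Consistency check: S_2/S_1 = 8·1 = 8 ≡ 8 = α_err ✓ (single-error assumption holds).
Step 4: error magnitude e = S_0/v_5 = S_0·∏_{j≠5}(α_5 − α_j) = 7·9 = 63 ≡ 8 (mod 11).
Step 5: correct position 5: c_5 = r_5 − e = 10 − 8 ≡ 2 (mod 11). Hence c = [4, 9, 5, 0, 2].
  Check: interpolating c through the α_i gives m(x) = 6 + 5·x (degree < 2) with m(α_i) = c_i for every i, so c is indeed a codeword.


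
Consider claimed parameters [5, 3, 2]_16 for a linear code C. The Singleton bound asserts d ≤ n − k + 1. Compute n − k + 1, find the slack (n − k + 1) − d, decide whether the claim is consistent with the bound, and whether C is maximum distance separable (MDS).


Singleton RHS = n − k + 1 = 3, slack = 1, bound satisfied, not MDS.

Singleton bound: d ≤ n − k + 1.
Here n = 5, k = 3, so n − k + 1 = 3.
Given d = 2, check d ≤ 3: YES.
Slack = (n − k + 1) − d = 1.
The code is NOT MDS (slack = 1 > 0).
Description: the claimed parameters are [5, 3, 2]_16; such a code would be non-MDS.


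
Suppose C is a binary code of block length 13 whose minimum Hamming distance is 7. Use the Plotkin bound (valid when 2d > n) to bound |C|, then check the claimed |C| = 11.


Plotkin bound M ≤ 14; given |C| = 11 ≤ bound (satisfied).

Check applicability: 2d = 14, n = 13.
2d − n = 1 > 0, so Plotkin applies.
Compute d/(2d−n) = 7/1 ≈ 7.0000.
⌊d/(2d−n)⌋ = 7.
Plotkin bound: M ≤ 2·7 = 14.
Given |C| = 11, check: satisfied.
This |C| is below the Plotkin bound.


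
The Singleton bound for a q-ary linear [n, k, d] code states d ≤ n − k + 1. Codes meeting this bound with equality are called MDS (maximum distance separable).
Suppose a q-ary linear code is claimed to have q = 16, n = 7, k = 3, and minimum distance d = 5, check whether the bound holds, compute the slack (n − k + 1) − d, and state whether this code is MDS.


Singleton RHS = n − k + 1 = 5, slack = 0, bound satisfied, MDS.

Singleton bound: d ≤ n − k + 1.
Here n = 7, k = 3, so n − k + 1 = 5.
Given d = 5, check d ≤ 5: YES.
Slack = (n − k + 1) − d = 0.
The code is MDS (slack = 0).
Description: the claimed parameters are [7, 3, 5]_16; such a code would be MDS (meets Singleton bound).


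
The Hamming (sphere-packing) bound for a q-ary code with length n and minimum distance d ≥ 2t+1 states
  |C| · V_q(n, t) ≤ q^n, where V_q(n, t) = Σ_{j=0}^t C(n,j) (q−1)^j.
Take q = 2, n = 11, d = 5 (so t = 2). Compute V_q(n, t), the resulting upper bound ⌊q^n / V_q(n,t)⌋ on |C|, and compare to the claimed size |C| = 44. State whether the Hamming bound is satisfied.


V_q(n, t) = 67, q^n = 2048, Hamming bound = 30, |C| = 44 > bound (violated).

Step 1: Compute V_q(n, t) = Σ_{j=0}^2 C(n, j) (q−1)^j.
  j = 0: C(11,0)·(1)^0 = 1·1 = 1.
  j = 1: C(11,1)·(1)^1 = 11·1 = 11.
  j = 2: C(11,2)·(1)^2 = 55·1 = 55.
  V_q(n, t) = 1 + 11 + 55 = 67.
Step 2: q^n = 2^11 = 2048.
Step 3: Hamming bound ⌊q^n / V_q(n,t)⌋ = ⌊2048/67⌋ = 30.
Step 4: Compare |C| = 44 to 30: violated.
The claimed |C| lies above the Hamming bound, so no 2-ary code of length 11 with d ≥ 5 can have 44 codewords.


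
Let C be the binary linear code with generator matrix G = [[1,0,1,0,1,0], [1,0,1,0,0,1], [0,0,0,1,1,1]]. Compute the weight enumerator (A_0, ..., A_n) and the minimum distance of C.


Weight distribution: A_0 = 1, A_1 = 1, A_2 = 1, A_3 = 3, A_4 = 2. Minimum distance d = 1.

Enumerate all 2^3 = 8 messages m ∈ F_2^3.
For each, compute codeword c = mG in F_2^6, then tally its weight.
  m = 000 → c = 000000, weight = 0.
  m = 100 → c = 101010, weight = 3.
  m = 010 → c = 101001, weight = 3.
  m = 110 → c = 000011, weight = 2.
  m = 001 → c = 000111, weight = 3.
  m = 101 → c = 101101, weight = 4.
  m = 011 → c = 101110, weight = 4.
  m = 111 → c = 000100, weight = 1.
Tally weights:
  weight 0: 1 codewords.
  weight 1: 1 codewords.
  weight 2: 1 codewords.
  weight 3: 3 codewords.
  weight 4: 2 codewords.
Minimum distance d = smallest w > 0 with A_w > 0 = 1.
Sanity: Σ A_w = 8 = 2^3 = 8 ✓.


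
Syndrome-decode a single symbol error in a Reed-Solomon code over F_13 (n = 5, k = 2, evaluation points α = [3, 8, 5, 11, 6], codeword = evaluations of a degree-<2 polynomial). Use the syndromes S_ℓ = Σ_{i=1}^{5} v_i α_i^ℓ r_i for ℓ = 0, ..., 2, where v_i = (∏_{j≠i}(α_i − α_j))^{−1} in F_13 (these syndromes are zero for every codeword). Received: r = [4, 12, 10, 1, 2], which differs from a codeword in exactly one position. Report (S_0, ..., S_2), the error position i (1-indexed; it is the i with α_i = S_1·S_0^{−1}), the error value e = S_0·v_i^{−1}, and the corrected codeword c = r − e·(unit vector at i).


S = (5, 2, 6), error at position 1, error magnitude e = 4, c = [0, 12, 10, 1, 2].

Step 1: column multipliers v_i = (∏_{j≠i}(α_i − α_j))^{−1} mod 13.
  i = 1 (α = 3): (3−8)(3−5)(3−11)(3−6) = (−5)·(−2)·(−8)·(−3) = 240 ≡ 6, so v_1 = 6^{−1} = 11 (mod 13).
  i = 2 (α = 8): (8−3)(8−5)(8−11)(8−6) = 5·3·(−3)·2 = −90 ≡ 1, so v_2 = 1^{−1} = 1 (mod 13).
  i = 3 (α = 5): (5−3)(5−8)(5−11)(5−6) = 2·(−3)·(−6)·(−1) = −36 ≡ 3, so v_3 = 3^{−1} = 9 (mod 13).
  i = 4 (α = 11): (11−3)(11−8)(11−5)(11−6) = 8·3·6·5 = 720 ≡ 5, so v_4 = 5^{−1} = 8 (mod 13).
  i = 5 (α = 6): (6−3)(6−8)(6−5)(6−11) = 3·(−2)·1·(−5) = 30 ≡ 4, so v_5 = 4^{−1} = 10 (mod 13).
  v = [11, 1, 9, 8, 10].
Step 2: syndromes of r = [4, 12, 10, 1, 2] (all sums mod 13).
  S_0 = Σ v_i r_i = 11·4 + 1·12 + 9·10 + 8·1 + 10·2 = 174 ≡ 5.
  S_1 = Σ v_i α_i r_i = 11·3·4 + 1·8·12 + 9·5·10 + 8·11·1 + 10·6·2 = 886 ≡ 2.
  α_i^2 mod 13 = [9, 12, 12, 4, 10].
  S_2 = Σ v_i α_i^2 r_i = 11·9·4 + 1·12·12 + 9·12·10 + 8·4·1 + 10·10·2 = 1852 ≡ 6.
  S = (5, 2, 6) ≠ 0, so r is not a codeword (an error is present).
Step 3: locate the error. For a single error e at position i, S_ℓ = v_i·e·α_i^ℓ, so α_err = S_1/S_0.
  S_0^{−1} = 5^{−1} = 8 (mod 13), so α_err = 2·8 = 16 ≡ 3 = α_1. Error position i = 1.
  Consistency check: S_2/S_1 = 6·7 = 42 ≡ 3 = α_err ✓ (single-error assumption holds).
Step 4: error magnitude e = S_0/v_1 = S_0·∏_{j≠1}(α_1 − α_j) = 5·6 = 30 ≡ 4 (mod 13).
Step 5: correct position 1: c_1 = r_1 − e = 4 − 4 ≡ 0 (mod 13). Hence c = [0, 12, 10, 1, 2].
  Check: interpolating c through the α_i gives m(x) = 11 + 5·x (degree < 2) with m(α_i) = c_i for every i, so c is indeed a codeword.


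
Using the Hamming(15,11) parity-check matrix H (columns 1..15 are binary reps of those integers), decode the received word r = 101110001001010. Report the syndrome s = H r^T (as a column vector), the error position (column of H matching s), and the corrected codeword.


s = (1, 0, 0, 0)^T, error position = 8, corrected codeword c = 101110011001010

Compute s = H r^T mod 2 one row at a time:
  s_1 = 0 + 1 + 0 + 0 + 1 + 0 + 1 + 0 = 3 ≡ 1 (mod 2).
  s_2 = 1 + 1 + 0 + 0 + 1 + 0 + 1 + 0 = 4 ≡ 0 (mod 2).
  s_3 = 0 + 1 + 0 + 0 + 0 + 0 + 1 + 0 = 2 ≡ 0 (mod 2).
  s_4 = 1 + 1 + 1 + 0 + 1 + 0 + 0 + 0 = 4 ≡ 0 (mod 2).
s = (1, 0, 0, 0)^T — this equals column 8 of H (binary 1000), so error is at position 8.
Correct: flip bit 8 of r = 101110001001010 to get c = 101110011001010.


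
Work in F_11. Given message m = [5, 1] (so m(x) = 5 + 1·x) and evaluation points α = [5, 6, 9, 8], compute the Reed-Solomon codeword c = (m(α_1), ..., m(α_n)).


c = [10, 0, 3, 2]

Message polynomial: m(x) = 5 + 1·x (mod 11).
For each evaluation point α_i, compute m(α_i) mod 11:
  α_1 = 5: Horner steps 1 → 10, so m(5) = 10.
  α_2 = 6: Horner steps 1 → 0, so m(6) = 0.
  α_3 = 9: Horner steps 1 → 3, so m(9) = 3.
  α_4 = 8: Horner steps 1 → 2, so m(8) = 2.
Codeword c = [10, 0, 3, 2] ∈ F_11^4.


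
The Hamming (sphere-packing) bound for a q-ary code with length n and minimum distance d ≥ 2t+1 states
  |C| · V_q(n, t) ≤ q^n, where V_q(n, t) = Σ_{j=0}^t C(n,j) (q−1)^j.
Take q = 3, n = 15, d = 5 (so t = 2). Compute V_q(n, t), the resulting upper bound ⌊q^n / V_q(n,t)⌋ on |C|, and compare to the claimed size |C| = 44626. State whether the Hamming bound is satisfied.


V_q(n, t) = 451, q^n = 14348907, Hamming bound = 31815, |C| = 44626 > bound (violated).

Step 1: Compute V_q(n, t) = Σ_{j=0}^2 C(n, j) (q−1)^j.
  j = 0: C(15,0)·(2)^0 = 1·1 = 1.
  j = 1: C(15,1)·(2)^1 = 15·2 = 30.
  j = 2: C(15,2)·(2)^2 = 105·4 = 420.
  V_q(n, t) = 1 + 30 + 420 = 451.
Step 2: q^n = 3^15 = 14348907.
Step 3: Hamming bound ⌊q^n / V_q(n,t)⌋ = ⌊14348907/451⌋ = 31815.
Step 4: Compare |C| = 44626 to 31815: violated.
The claimed |C| lies above the Hamming bound, so no 3-ary code of length 15 with d ≥ 5 can have 44626 codewords.


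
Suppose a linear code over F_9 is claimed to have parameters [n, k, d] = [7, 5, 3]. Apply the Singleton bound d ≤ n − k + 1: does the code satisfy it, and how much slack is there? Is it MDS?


Singleton RHS = n − k + 1 = 3, slack = 0, bound satisfied, MDS.

Singleton bound: d ≤ n − k + 1.
Here n = 7, k = 5, so n − k + 1 = 3.
Given d = 3, check d ≤ 3: YES.
Slack = (n − k + 1) − d = 0.
The code is MDS (slack = 0).
Description: the claimed parameters are [7, 5, 3]_9; such a code would be MDS (meets Singleton bound).


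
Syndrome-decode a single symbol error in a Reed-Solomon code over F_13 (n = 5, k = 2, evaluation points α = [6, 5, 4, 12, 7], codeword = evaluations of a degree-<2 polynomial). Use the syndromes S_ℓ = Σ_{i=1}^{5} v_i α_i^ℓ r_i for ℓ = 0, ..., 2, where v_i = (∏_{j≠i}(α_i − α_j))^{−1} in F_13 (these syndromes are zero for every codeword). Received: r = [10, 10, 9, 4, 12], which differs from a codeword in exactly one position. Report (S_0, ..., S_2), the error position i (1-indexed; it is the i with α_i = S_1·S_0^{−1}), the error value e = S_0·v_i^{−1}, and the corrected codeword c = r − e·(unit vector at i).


S = (1, 6, 10), error at position 1, error magnitude e = 12, c = [11, 10, 9, 4, 12].

Step 1: column multipliers v_i = (∏_{j≠i}(α_i − α_j))^{−1} mod 13.
  i = 1 (α = 6): (6−5)(6−4)(6−12)(6−7) = 1·2·(−6)·(−1) = 12 ≡ 12, so v_1 = 12^{−1} = 12 (mod 13).
  i = 2 (α = 5): (5−6)(5−4)(5−12)(5−7) = (−1)·1·(−7)·(−2) = −14 ≡ 12, so v_2 = 12^{−1} = 12 (mod 13).
  i = 3 (α = 4): (4−6)(4−5)(4−12)(4−7) = (−2)·(−1)·(−8)·(−3) = 48 ≡ 9, so v_3 = 9^{−1} = 3 (mod 13).
  i = 4 (α = 12): (12−6)(12−5)(12−4)(12−7) = 6·7·8·5 = 1680 ≡ 3, so v_4 = 3^{−1} = 9 (mod 13).
  i = 5 (α = 7): (7−6)(7−5)(7−4)(7−12) = 1·2·3·(−5) = −30 ≡ 9, so v_5 = 9^{−1} = 3 (mod 13).
  v = [12, 12, 3, 9, 3].
Step 2: syndromes of r = [10, 10, 9, 4, 12] (all sums mod 13).
  S_0 = Σ v_i r_i = 12·10 + 12·10 + 3·9 + 9·4 + 3·12 = 339 ≡ 1.
  S_1 = Σ v_i α_i r_i = 12·6·10 + 12·5·10 + 3·4·9 + 9·12·4 + 3·7·12 = 2112 ≡ 6.
  α_i^2 mod 13 = [10, 12, 3, 1, 10].
  S_2 = Σ v_i α_i^2 r_i = 12·10·10 + 12·12·10 + 3·3·9 + 9·1·4 + 3·10·12 = 3117 ≡ 10.
  S = (1, 6, 10) ≠ 0, so r is not a codeword (an error is present).
Step 3: locate the error. For a single error e at position i, S_ℓ = v_i·e·α_i^ℓ, so α_err = S_1/S_0.
  S_0^{−1} = 1^{−1} = 1 (mod 13), so α_err = 6·1 = 6 ≡ 6 = α_1. Error position i = 1.
  Consistency check: S_2/S_1 = 10·11 = 110 ≡ 6 = α_err ✓ (single-error assumption holds).
Step 4: error magnitude e = S_0/v_1 = S_0·∏_{j≠1}(α_1 − α_j) = 1·12 = 12 ≡ 12 (mod 13).
Step 5: correct position 1: c_1 = r_1 − e = 10 − 12 ≡ 11 (mod 13). Hence c = [11, 10, 9, 4, 12].
  Check: interpolating c through the α_i gives m(x) = 5 + 1·x (degree < 2) with m(α_i) = c_i for every i, so c is indeed a codeword.


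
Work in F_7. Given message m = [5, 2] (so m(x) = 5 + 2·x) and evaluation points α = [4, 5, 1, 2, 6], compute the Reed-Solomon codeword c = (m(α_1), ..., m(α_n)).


c = [6, 1, 0, 2, 3]

Message polynomial: m(x) = 5 + 2·x (mod 7).
For each evaluation point α_i, compute m(α_i) mod 7:
  α_1 = 4: Horner steps 2 → 6, so m(4) = 6.
  α_2 = 5: Horner steps 2 → 1, so m(5) = 1.
  α_3 = 1: Horner steps 2 → 0, so m(1) = 0.
  α_4 = 2: Horner steps 2 → 2, so m(2) = 2.
  α_5 = 6: Horner steps 2 → 3, so m(6) = 3.
Codeword c = [6, 1, 0, 2, 3] ∈ F_7^5.


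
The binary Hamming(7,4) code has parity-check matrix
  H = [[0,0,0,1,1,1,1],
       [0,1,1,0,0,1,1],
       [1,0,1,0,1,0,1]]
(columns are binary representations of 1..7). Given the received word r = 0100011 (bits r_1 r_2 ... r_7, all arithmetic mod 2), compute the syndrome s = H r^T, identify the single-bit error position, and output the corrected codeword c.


s = (0, 1, 1)^T, error position = 3, corrected codeword c = 0110011

Compute s = H r^T mod 2 one row at a time:
  s_1 = 0 + 0 + 1 + 1 = 2 ≡ 0 (mod 2).
  s_2 = 1 + 0 + 1 + 1 = 3 ≡ 1 (mod 2).
  s_3 = 0 + 0 + 0 + 1 = 1 ≡ 1 (mod 2).
s = (0, 1, 1)^T — this equals column 3 of H (binary 011), so error is at position 3.
Correct: flip bit 3 of r = 0100011 to get c = 0110011.


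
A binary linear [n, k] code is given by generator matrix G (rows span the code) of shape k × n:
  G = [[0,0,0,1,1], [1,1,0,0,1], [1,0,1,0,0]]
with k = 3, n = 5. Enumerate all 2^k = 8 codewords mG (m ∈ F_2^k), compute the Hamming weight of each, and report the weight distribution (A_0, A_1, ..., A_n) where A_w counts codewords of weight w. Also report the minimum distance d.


Weight distribution: A_0 = 1, A_2 = 2, A_3 = 4, A_4 = 1. Minimum distance d = 2.

Enumerate all 2^3 = 8 messages m ∈ F_2^3.
For each, compute codeword c = mG in F_2^5, then tally its weight.
  m = 000 → c = 00000, weight = 0.
  m = 100 → c = 00011, weight = 2.
  m = 010 → c = 11001, weight = 3.
  m = 110 → c = 11010, weight = 3.
  m = 001 → c = 10100, weight = 2.
  m = 101 → c = 10111, weight = 4.
  m = 011 → c = 01101, weight = 3.
  m = 111 → c = 01110, weight = 3.
Tally weights:
  weight 0: 1 codewords.
  weight 2: 2 codewords.
  weight 3: 4 codewords.
  weight 4: 1 codewords.
Minimum distance d = smallest w > 0 with A_w > 0 = 2.
Sanity: Σ A_w = 8 = 2^3 = 8 ✓.


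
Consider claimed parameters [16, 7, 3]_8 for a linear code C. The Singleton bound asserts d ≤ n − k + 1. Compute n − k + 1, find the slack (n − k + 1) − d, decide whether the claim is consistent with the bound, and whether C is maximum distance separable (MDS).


Singleton RHS = n − k + 1 = 10, slack = 7, bound satisfied, not MDS.

Singleton bound: d ≤ n − k + 1.
Here n = 16, k = 7, so n − k + 1 = 10.
Given d = 3, check d ≤ 10: YES.
Slack = (n − k + 1) − d = 7.
The code is NOT MDS (slack = 7 > 0).
Description: the claimed parameters are [16, 7, 3]_8; such a code would be non-MDS.


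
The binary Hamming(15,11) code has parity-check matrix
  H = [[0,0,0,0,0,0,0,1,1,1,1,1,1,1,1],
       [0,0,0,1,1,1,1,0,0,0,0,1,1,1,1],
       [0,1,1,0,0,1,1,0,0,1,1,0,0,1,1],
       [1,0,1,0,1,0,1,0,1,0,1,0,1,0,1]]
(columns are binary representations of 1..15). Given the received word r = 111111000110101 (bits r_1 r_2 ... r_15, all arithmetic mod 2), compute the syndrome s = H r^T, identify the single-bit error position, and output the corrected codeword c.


s = (0, 1, 0, 0)^T, error position = 4, corrected codeword c = 111011000110101

Compute s = H r^T mod 2 one row at a time:
  s_1 = 0 + 0 + 1 + 1 + 0 + 1 + 0 + 1 = 4 ≡ 0 (mod 2).
  s_2 = 1 + 1 + 1 + 0 + 0 + 1 + 0 + 1 = 5 ≡ 1 (mod 2).
  s_3 = 1 + 1 + 1 + 0 + 1 + 1 + 0 + 1 = 6 ≡ 0 (mod 2).
  s_4 = 1 + 1 + 1 + 0 + 0 + 1 + 1 + 1 = 6 ≡ 0 (mod 2).
s = (0, 1, 0, 0)^T — this equals column 4 of H (binary 0100), so error is at position 4.
Correct: flip bit 4 of r = 111111000110101 to get c = 111011000110101.
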